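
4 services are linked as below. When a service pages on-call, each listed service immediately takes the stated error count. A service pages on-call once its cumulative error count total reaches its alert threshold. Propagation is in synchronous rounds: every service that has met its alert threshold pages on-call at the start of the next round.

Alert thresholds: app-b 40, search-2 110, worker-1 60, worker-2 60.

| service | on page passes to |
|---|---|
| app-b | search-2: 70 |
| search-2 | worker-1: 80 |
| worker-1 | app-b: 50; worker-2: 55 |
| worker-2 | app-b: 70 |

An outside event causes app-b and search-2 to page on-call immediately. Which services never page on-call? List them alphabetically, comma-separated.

Round 1 — app-b, search-2 page on-call (initial).
  worker-1: +80 → 80 ≥ 60
Round 2 — worker-1 pages on-call.
  worker-2: +55 → 55 < 60
No further pages.

worker-2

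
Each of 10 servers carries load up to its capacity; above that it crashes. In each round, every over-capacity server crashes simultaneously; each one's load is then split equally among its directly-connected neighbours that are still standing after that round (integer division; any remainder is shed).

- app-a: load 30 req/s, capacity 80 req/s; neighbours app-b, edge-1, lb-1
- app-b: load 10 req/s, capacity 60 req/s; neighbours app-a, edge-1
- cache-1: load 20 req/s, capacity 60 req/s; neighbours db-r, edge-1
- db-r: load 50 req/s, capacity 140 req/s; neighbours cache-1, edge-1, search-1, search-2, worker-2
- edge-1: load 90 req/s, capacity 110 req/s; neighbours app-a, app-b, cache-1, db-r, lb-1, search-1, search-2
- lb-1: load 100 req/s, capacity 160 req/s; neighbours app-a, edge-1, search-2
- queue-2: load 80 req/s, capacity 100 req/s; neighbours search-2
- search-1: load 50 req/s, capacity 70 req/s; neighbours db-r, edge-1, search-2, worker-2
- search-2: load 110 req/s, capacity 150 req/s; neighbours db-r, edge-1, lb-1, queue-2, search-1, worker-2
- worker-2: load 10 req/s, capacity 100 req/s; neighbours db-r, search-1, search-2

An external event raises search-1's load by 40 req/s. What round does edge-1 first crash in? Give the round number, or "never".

Round 1 — search-1 at 90 > 70. search-1 crashes.
  search-1 sheds 90 req/s to db-r, edge-1, search-2, worker-2: 22 each (2 lost).
    db-r: 50+22 = 72 ≤ 140
    edge-1: 90+22 = 112 > 110
    search-2: 110+22 = 132 ≤ 150
    worker-2: 10+22 = 32 ≤ 100
Round 2 — edge-1 crashes.
  edge-1 sheds 112 req/s to app-a, app-b, cache-1, db-r, lb-1, search-2: 18 each (4 lost).
    app-a: 30+18 = 48 ≤ 80
    app-b: 10+18 = 28 ≤ 60
    cache-1: 20+18 = 38 ≤ 60
    db-r: 72+18 = 90 ≤ 140
    lb-1: 100+18 = 118 ≤ 160
    search-2: 132+18 = 150 ≤ 150
No further crashes.

2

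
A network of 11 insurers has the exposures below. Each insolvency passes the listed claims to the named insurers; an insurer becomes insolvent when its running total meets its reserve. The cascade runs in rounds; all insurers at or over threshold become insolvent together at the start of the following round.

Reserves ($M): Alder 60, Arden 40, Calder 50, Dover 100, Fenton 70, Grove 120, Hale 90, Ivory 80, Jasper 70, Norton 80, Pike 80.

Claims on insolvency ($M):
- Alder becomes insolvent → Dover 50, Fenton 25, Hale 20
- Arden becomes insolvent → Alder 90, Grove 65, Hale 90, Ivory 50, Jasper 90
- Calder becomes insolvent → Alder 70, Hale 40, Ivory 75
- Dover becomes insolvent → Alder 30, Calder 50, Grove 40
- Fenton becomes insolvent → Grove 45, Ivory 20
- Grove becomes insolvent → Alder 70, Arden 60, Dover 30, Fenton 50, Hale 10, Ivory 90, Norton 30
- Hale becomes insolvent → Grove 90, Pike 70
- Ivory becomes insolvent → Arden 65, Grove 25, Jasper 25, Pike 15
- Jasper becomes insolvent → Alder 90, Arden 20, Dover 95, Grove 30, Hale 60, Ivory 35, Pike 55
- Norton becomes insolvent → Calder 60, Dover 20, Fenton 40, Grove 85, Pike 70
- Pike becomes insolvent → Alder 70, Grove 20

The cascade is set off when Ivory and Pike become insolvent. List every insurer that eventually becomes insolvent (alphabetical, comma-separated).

Alder, Arden, Calder, Dover, Fenton, Grove, Hale, Ivory, Jasper, Pike

Round 1 — Ivory, Pike become insolvent (initial).
  Alder: +70 → 70 ≥ 60
  Arden: +65 → 65 ≥ 40
  Grove: +25+20 → 45 < 120
  Jasper: +25 → 25 < 70
Round 2 — Alder, Arden become insolvent.
  Dover: +50 → 50 < 100
  Fenton: +25 → 25 < 70
  Grove: +65 → 110 < 120
  Hale: +20+90 → 110 ≥ 90
  Jasper: +90 → 115 ≥ 70
Round 3 — Hale, Jasper become insolvent.
  Dover: +95 → 145 ≥ 100
  Grove: +90+30 → 230 ≥ 120
Round 4 — Dover, Grove become insolvent.
  Calder: +50 → 50 ≥ 50
  Fenton: +50 → 75 ≥ 70
  Norton: +30 → 30 < 80
Round 5 — Calder, Fenton become insolvent.
No further insolvencies.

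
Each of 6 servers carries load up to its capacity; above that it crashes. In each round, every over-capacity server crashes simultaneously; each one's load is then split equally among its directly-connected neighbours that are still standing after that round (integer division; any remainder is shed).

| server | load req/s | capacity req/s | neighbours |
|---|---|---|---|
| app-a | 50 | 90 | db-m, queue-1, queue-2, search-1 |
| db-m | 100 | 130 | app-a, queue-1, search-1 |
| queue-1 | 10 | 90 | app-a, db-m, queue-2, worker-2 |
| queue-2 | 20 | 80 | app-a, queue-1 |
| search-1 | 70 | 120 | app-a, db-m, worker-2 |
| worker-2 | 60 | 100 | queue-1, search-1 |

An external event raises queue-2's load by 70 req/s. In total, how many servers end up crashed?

Round 1 — queue-2 at 90 > 80. queue-2 crashes.
  queue-2 sheds 90 req/s to app-a, queue-1: 45 each.
    app-a: 50+45 = 95 > 90
    queue-1: 10+45 = 55 ≤ 90
Round 2 — app-a crashes.
  app-a sheds 95 req/s to db-m, queue-1, search-1: 31 each (2 lost).
    db-m: 100+31 = 131 > 130
    queue-1: 55+31 = 86 ≤ 90
    search-1: 70+31 = 101 ≤ 120
Round 3 — db-m crashes.
  db-m sheds 131 req/s to queue-1, search-1: 65 each (1 lost).
    queue-1: 86+65 = 151 > 90
    search-1: 101+65 = 166 > 120
Round 4 — queue-1, search-1 crash.
  queue-1 sheds 151 req/s to worker-2: 151 each.
    worker-2: 60+151 = 211 > 100
  search-1 sheds 166 req/s to worker-2: 166 each.
    worker-2: 211+166 = 377 > 100
Round 5 — worker-2 crashes.
  worker-2 sheds 377 req/s: no online neighbours, lost.
No further crashes.

6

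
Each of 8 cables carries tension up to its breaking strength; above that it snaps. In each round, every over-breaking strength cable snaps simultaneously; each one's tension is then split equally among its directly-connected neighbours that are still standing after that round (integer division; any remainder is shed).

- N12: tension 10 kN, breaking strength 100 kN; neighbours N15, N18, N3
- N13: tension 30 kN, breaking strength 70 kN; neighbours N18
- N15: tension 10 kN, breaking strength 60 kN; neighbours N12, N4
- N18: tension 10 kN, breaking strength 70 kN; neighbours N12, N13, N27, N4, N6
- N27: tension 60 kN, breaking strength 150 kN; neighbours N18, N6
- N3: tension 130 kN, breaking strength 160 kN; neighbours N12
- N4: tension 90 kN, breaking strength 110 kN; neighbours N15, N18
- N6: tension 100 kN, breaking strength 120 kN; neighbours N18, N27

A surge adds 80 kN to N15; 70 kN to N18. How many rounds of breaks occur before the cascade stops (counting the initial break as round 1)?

Round 1 — N15 at 90 > 60; N18 at 80 > 70. N15, N18 snap.
  N15 sheds 90 kN to N12, N4: 45 each.
    N12: 10+45 = 55 ≤ 100
    N4: 90+45 = 135 > 110
  N18 sheds 80 kN to N12, N13, N27, N4, N6: 16 each.
    N12: 55+16 = 71 ≤ 100
    N13: 30+16 = 46 ≤ 70
    N27: 60+16 = 76 ≤ 150
    N4: 135+16 = 151 > 110
    N6: 100+16 = 116 ≤ 120
Round 2 — N4 snaps.
  N4 sheds 151 kN: no online neighbours, lost.
No further breaks.

2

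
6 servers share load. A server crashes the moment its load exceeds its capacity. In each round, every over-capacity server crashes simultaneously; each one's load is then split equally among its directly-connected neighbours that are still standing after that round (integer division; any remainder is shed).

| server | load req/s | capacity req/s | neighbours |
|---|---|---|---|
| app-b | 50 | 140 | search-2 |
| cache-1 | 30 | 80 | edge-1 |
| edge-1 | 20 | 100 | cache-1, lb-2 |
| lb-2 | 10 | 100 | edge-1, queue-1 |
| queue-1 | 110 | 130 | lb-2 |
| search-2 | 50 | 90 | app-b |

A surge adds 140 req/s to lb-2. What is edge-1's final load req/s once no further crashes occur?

Round 1 — lb-2 at 150 > 100. lb-2 crashes.
  lb-2 sheds 150 req/s to edge-1, queue-1: 75 each.
    edge-1: 20+75 = 95 ≤ 100
    queue-1: 110+75 = 185 > 130
Round 2 — queue-1 crashes.
  queue-1 sheds 185 req/s: no online neighbours, lost.
No further crashes.

95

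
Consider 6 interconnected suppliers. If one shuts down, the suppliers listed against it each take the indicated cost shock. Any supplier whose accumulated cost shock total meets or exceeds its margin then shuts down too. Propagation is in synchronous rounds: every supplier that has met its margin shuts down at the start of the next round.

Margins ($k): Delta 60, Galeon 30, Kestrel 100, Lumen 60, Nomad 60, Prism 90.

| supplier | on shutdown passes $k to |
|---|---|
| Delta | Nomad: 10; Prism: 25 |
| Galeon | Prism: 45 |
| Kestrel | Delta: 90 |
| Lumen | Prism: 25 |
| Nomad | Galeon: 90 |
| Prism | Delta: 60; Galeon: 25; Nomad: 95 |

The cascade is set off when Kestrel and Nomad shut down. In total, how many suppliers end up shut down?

Round 1 — Kestrel, Nomad shut down (initial).
  Delta: +90 → 90 ≥ 60
  Galeon: +90 → 90 ≥ 30
Round 2 — Delta, Galeon shut down.
  Prism: +25+45 → 70 < 90
No further shutdowns.

4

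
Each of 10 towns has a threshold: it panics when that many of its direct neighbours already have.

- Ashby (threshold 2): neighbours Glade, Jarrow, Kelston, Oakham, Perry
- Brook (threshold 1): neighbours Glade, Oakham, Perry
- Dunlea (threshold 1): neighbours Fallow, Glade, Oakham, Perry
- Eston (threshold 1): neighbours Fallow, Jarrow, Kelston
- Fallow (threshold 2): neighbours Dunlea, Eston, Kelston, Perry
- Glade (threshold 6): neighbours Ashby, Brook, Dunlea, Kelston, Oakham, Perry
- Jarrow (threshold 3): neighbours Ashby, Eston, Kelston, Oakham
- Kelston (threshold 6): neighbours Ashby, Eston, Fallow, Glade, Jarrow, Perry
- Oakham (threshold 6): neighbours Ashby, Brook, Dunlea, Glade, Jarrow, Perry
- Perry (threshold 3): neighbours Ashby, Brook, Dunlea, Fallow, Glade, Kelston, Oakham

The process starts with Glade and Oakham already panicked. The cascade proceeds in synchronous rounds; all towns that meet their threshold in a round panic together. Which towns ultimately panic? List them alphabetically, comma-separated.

Ashby, Brook, Dunlea, Eston, Fallow, Glade, Jarrow, Kelston, Oakham, Perry

Round 1 — Glade, Oakham panic (initial).
Round 2 — checking thresholds:
  Ashby: 2 of 5 neighbours ≥ 2, panics.
  Brook: 2 of 3 neighbours ≥ 1, panics.
  Dunlea: 2 of 4 neighbours ≥ 1, panics.
  Jarrow: 1 of 4 neighbours < 3, holds.
  Kelston: 1 of 6 neighbours < 6, holds.
  Perry: 2 of 7 neighbours < 3, holds.
Round 3 — checking thresholds:
  Fallow: 1 of 4 neighbours < 2, holds.
  Jarrow: 2 of 4 neighbours < 3, holds.
  Kelston: 2 of 6 neighbours < 6, holds.
  Perry: 5 of 7 neighbours ≥ 3, panics.
Round 4 — checking thresholds:
  Fallow: 2 of 4 neighbours ≥ 2, panics.
  Jarrow: 2 of 4 neighbours < 3, holds.
  Kelston: 3 of 6 neighbours < 6, holds.
Round 5 — checking thresholds:
  Eston: 1 of 3 neighbours ≥ 1, panics.
  Jarrow: 2 of 4 neighbours < 3, holds.
  Kelston: 4 of 6 neighbours < 6, holds.
Round 6 — checking thresholds:
  Jarrow: 3 of 4 neighbours ≥ 3, panics.
  Kelston: 5 of 6 neighbours < 6, holds.
Round 7 — checking thresholds:
  Kelston: 6 of 6 neighbours ≥ 6, panics.
Round 8 — no new panics; cascade stops.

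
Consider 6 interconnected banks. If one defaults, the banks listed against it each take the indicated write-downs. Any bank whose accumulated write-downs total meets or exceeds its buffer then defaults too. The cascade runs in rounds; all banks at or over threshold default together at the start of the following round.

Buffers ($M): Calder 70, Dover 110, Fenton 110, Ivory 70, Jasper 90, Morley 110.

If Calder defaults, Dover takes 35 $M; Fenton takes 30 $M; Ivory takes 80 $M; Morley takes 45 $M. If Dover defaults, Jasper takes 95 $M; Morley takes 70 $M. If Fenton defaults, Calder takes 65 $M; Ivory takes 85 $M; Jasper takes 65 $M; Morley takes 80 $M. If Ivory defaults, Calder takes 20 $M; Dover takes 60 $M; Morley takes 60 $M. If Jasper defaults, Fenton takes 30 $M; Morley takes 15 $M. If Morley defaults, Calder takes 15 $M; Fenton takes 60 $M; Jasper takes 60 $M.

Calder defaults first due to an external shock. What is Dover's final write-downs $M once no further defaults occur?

Round 1 — Calder defaults (initial).
  Dover: +35 → 35 < 110
  Fenton: +30 → 30 < 110
  Ivory: +80 → 80 ≥ 70
  Morley: +45 → 45 < 110
Round 2 — Ivory defaults.
  Dover: +60 → 95 < 110
  Morley: +60 → 105 < 110
No further defaults.

95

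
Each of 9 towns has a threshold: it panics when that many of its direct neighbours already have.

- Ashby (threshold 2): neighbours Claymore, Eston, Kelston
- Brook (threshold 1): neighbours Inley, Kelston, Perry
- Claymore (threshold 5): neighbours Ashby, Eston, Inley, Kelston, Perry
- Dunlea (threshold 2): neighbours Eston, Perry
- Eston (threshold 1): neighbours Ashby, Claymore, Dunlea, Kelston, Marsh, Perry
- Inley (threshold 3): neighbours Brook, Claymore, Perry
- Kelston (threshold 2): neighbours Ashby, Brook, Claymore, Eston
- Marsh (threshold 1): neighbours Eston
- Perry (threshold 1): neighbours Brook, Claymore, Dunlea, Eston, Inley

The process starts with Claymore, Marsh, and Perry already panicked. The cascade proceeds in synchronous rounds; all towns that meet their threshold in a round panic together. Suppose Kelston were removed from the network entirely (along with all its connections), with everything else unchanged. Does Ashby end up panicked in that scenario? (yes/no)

yes

With Kelston removed:
Round 1 — Claymore, Marsh, Perry panic (initial).
Round 2 — checking thresholds:
  Ashby: 1 of 2 neighbours < 2, below threshold.
  Brook: 1 of 2 neighbours ≥ 1, panics.
  Dunlea: 1 of 2 neighbours < 2, below threshold.
  Eston: 3 of 5 neighbours ≥ 1, panics.
  Inley: 2 of 3 neighbours < 3, below threshold.
Round 3 — checking thresholds:
  Ashby: 2 of 2 neighbours ≥ 2, panics.
  Dunlea: 2 of 2 neighbours ≥ 2, panics.
  Inley: 3 of 3 neighbours ≥ 3, panics.
Round 4 — no new panics; cascade stops.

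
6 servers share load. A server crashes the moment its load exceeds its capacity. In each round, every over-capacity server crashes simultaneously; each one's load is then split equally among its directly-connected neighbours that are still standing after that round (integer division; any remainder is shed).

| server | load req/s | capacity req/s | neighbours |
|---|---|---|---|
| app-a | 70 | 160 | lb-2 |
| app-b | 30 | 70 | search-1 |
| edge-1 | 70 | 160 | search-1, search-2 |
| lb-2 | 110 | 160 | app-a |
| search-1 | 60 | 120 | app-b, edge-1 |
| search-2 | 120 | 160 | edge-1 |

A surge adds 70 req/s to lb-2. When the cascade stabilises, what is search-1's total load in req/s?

Round 1 — lb-2 at 180 > 160. lb-2 crashes.
  lb-2 sheds 180 req/s to app-a: 180 each.
    app-a: 70+180 = 250 > 160
Round 2 — app-a crashes.
  app-a sheds 250 req/s: no online neighbours, lost.
No further crashes.

60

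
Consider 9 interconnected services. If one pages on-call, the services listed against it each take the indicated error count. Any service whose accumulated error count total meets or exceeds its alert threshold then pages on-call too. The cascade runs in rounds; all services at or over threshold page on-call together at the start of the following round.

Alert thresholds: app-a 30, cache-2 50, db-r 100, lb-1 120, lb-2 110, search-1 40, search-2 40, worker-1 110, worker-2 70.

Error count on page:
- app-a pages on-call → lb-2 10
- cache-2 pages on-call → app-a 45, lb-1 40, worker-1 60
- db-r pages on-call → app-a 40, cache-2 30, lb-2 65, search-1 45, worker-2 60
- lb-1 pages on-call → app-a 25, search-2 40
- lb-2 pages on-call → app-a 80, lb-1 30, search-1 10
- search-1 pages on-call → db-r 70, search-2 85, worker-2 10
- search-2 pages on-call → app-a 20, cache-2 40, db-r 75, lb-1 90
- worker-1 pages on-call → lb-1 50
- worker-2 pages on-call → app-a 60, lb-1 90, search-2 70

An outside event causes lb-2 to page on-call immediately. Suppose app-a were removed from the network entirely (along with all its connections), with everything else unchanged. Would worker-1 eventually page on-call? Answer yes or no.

With app-a removed:
Round 1 — lb-2 pages on-call (initial).
  lb-1: +30 → 30 < 120
  search-1: +10 → 10 < 40
No further pages.

no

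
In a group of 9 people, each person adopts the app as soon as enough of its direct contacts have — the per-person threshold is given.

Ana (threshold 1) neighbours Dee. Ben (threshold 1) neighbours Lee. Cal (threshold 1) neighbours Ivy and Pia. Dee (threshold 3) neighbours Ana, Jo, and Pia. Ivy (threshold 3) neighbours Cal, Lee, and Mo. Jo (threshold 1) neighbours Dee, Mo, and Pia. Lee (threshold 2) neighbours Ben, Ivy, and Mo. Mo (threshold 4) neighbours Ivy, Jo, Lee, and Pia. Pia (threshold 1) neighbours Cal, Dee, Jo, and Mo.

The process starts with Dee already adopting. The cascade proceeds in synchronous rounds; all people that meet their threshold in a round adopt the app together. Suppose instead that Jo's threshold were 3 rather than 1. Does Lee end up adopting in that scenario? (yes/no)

With Jo's threshold at 3:
Round 1 — Dee adopts the app (initial).
Round 2 — checking thresholds:
  Ana: 1 of 1 neighbours ≥ 1, adopts the app.
  Jo: 1 of 3 neighbours < 3, not yet.
  Pia: 1 of 4 neighbours ≥ 1, adopts the app.
Round 3 — checking thresholds:
  Cal: 1 of 2 neighbours ≥ 1, adopts the app.
  Jo: 2 of 3 neighbours < 3, not yet.
  Mo: 1 of 4 neighbours < 4, not yet.
Round 4 — no new adoptions; cascade stops.

no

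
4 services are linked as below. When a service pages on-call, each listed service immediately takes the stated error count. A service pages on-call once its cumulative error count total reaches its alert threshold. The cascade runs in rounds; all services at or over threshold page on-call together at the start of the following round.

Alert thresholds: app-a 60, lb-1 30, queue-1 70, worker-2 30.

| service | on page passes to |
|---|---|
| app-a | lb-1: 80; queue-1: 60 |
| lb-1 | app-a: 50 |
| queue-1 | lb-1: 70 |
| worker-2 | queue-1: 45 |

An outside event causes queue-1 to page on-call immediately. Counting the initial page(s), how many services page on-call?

2

Round 1 — queue-1 pages on-call (initial).
  lb-1: +70 → 70 ≥ 30
Round 2 — lb-1 pages on-call.
  app-a: +50 → 50 < 60
No further pages.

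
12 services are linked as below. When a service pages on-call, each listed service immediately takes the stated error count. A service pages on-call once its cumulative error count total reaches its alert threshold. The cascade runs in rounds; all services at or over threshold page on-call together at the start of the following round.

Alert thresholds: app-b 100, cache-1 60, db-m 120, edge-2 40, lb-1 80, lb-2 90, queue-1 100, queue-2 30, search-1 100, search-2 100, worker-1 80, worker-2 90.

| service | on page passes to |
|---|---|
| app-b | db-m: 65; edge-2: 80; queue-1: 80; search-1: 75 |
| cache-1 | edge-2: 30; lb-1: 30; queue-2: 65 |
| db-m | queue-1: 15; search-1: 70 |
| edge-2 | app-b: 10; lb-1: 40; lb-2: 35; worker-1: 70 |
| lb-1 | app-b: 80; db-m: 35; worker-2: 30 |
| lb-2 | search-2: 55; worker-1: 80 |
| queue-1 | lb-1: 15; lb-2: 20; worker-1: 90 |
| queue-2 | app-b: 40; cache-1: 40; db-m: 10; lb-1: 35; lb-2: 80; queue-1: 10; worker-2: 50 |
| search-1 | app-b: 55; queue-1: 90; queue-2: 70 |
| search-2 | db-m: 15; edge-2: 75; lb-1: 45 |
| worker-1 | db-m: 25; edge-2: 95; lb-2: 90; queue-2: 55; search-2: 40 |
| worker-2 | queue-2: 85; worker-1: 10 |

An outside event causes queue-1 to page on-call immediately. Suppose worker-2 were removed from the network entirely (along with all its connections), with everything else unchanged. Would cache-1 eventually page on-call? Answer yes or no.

With worker-2 removed:
Round 1 — queue-1 pages on-call (initial).
  lb-1: +15 → 15 < 80
  lb-2: +20 → 20 < 90
  worker-1: +90 → 90 ≥ 80
Round 2 — worker-1 pages on-call.
  db-m: +25 → 25 < 120
  edge-2: +95 → 95 ≥ 40
  lb-2: +90 → 110 ≥ 90
  queue-2: +55 → 55 ≥ 30
  search-2: +40 → 40 < 100
Round 3 — edge-2, lb-2, queue-2 page on-call.
  app-b: +10+40 → 50 < 100
  cache-1: +40 → 40 < 60
  db-m: +10 → 35 < 120
  lb-1: +40+35 → 90 ≥ 80
  search-2: +55 → 95 < 100
Round 4 — lb-1 pages on-call.
  app-b: +80 → 130 ≥ 100
  db-m: +35 → 70 < 120
Round 5 — app-b pages on-call.
  db-m: +65 → 135 ≥ 120
  search-1: +75 → 75 < 100
Round 6 — db-m pages on-call.
  search-1: +70 → 145 ≥ 100
Round 7 — search-1 pages on-call.
No further pages.

no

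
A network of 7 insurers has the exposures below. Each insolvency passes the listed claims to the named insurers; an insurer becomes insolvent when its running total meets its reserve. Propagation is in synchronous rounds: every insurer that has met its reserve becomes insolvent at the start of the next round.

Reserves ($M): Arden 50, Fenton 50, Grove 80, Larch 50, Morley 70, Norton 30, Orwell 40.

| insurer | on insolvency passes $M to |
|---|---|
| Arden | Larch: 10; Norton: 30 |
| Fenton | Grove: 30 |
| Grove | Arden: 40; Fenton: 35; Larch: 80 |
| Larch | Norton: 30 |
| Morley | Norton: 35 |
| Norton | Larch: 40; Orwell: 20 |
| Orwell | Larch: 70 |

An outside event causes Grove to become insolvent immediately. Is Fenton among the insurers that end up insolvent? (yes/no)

Round 1 — Grove becomes insolvent (initial).
  Arden: +40 → 40 < 50
  Fenton: +35 → 35 < 50
  Larch: +80 → 80 ≥ 50
Round 2 — Larch becomes insolvent.
  Norton: +30 → 30 ≥ 30
Round 3 — Norton becomes insolvent.
  Orwell: +20 → 20 < 40
No further insolvencies.

no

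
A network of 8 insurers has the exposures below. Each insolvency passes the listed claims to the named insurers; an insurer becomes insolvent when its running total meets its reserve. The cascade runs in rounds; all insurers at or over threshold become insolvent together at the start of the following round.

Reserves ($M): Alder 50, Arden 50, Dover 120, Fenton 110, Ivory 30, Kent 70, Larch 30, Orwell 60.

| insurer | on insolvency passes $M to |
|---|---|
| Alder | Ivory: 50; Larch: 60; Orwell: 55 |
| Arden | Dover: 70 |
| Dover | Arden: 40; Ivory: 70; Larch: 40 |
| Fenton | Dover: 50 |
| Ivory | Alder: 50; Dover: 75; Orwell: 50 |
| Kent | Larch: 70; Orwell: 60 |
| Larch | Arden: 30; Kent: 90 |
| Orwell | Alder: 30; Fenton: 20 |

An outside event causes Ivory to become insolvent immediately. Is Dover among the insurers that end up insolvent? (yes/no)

no

Round 1 — Ivory becomes insolvent (initial).
  Alder: +50 → 50 ≥ 50
  Dover: +75 → 75 < 120
  Orwell: +50 → 50 < 60
Round 2 — Alder becomes insolvent.
  Larch: +60 → 60 ≥ 30
  Orwell: +55 → 105 ≥ 60
Round 3 — Larch, Orwell become insolvent.
  Arden: +30 → 30 < 50
  Fenton: +20 → 20 < 110
  Kent: +90 → 90 ≥ 70
Round 4 — Kent becomes insolvent.
No further insolvencies.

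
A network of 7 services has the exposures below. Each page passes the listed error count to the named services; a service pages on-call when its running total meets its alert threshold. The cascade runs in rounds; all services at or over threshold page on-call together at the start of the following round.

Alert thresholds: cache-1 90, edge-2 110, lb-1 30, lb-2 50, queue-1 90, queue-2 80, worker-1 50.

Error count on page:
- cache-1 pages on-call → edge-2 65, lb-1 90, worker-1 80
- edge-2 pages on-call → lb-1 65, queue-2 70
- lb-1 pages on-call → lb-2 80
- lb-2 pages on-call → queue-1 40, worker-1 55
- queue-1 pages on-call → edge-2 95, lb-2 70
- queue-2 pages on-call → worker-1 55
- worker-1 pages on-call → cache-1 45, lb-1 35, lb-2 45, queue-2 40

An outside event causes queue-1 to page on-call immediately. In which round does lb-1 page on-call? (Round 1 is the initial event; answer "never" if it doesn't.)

Round 1 — queue-1 pages on-call (initial).
  edge-2: +95 → 95 < 110
  lb-2: +70 → 70 ≥ 50
Round 2 — lb-2 pages on-call.
  worker-1: +55 → 55 ≥ 50
Round 3 — worker-1 pages on-call.
  cache-1: +45 → 45 < 90
  lb-1: +35 → 35 ≥ 30
  queue-2: +40 → 40 < 80
Round 4 — lb-1 pages on-call.
No further pages.

4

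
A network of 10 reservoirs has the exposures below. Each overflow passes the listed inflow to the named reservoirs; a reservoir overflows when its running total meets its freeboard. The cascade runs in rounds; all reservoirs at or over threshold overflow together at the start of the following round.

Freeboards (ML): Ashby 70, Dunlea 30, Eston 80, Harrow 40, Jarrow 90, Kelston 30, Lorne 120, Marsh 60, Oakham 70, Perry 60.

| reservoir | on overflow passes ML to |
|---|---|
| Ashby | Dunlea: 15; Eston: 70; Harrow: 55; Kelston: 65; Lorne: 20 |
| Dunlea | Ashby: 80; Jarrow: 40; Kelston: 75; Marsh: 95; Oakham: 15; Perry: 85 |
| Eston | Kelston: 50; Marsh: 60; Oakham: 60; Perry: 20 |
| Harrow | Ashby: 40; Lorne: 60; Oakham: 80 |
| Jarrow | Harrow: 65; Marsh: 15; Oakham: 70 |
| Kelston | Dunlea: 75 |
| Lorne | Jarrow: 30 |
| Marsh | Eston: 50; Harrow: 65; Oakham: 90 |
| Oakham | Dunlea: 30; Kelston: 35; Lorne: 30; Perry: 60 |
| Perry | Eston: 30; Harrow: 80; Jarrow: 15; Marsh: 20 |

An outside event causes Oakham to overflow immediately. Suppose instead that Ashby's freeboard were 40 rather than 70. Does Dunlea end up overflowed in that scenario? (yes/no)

yes

With Ashby's freeboard at 40:
Round 1 — Oakham overflows (initial).
  Dunlea: +30 → 30 ≥ 30
  Kelston: +35 → 35 ≥ 30
  Lorne: +30 → 30 < 120
  Perry: +60 → 60 ≥ 60
Round 2 — Dunlea, Kelston, Perry overflow.
  Ashby: +80 → 80 ≥ 40
  Eston: +30 → 30 < 80
  Harrow: +80 → 80 ≥ 40
  Jarrow: +40+15 → 55 < 90
  Marsh: +95+20 → 115 ≥ 60
Round 3 — Ashby, Harrow, Marsh overflow.
  Eston: +70+50 → 150 ≥ 80
  Lorne: +20+60 → 110 < 120
Round 4 — Eston overflows.
No further overflows.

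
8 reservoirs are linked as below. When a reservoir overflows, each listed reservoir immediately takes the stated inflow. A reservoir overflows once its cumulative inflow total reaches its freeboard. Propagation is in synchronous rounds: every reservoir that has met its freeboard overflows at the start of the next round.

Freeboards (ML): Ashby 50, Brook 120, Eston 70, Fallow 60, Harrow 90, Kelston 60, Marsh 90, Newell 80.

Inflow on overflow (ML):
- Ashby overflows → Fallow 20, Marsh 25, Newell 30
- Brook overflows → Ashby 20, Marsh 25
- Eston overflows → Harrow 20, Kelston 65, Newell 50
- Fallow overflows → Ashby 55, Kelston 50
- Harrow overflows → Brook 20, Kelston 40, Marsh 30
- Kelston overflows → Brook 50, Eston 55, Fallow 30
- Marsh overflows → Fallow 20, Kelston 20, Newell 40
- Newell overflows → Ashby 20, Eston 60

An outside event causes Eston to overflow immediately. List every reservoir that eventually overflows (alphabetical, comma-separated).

Eston, Kelston

Round 1 — Eston overflows (initial).
  Harrow: +20 → 20 < 90
  Kelston: +65 → 65 ≥ 60
  Newell: +50 → 50 < 80
Round 2 — Kelston overflows.
  Brook: +50 → 50 < 120
  Fallow: +30 → 30 < 60
No further overflows.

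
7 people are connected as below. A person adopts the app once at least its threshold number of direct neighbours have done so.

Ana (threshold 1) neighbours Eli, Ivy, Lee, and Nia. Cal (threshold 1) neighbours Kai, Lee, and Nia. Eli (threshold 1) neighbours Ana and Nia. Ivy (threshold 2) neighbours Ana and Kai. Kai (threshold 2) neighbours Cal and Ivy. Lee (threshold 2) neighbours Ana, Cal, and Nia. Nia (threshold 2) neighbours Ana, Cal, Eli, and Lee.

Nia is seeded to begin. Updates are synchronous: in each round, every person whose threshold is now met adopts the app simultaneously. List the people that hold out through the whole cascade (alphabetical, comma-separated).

Round 1 — Nia adopts the app (initial).
Round 2 — checking thresholds:
  Ana: 1 of 4 neighbours ≥ 1, adopts the app.
  Cal: 1 of 3 neighbours ≥ 1, adopts the app.
  Eli: 1 of 2 neighbours ≥ 1, adopts the app.
  Lee: 1 of 3 neighbours < 2, below threshold.
Round 3 — checking thresholds:
  Ivy: 1 of 2 neighbours < 2, below threshold.
  Kai: 1 of 2 neighbours < 2, below threshold.
  Lee: 3 of 3 neighbours ≥ 2, adopts the app.
Round 4 — no new adoptions; cascade stops.

Ivy, Kai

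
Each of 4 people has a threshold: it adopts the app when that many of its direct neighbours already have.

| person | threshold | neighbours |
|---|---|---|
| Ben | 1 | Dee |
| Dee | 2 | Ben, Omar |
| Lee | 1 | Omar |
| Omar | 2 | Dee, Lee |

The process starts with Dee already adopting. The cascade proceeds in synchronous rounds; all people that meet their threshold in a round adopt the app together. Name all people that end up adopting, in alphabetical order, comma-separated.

Round 1 — Dee adopts the app (initial).
Round 2 — checking thresholds:
  Ben: 1 of 1 neighbours ≥ 1, adopts the app.
  Omar: 1 of 2 neighbours < 2, below threshold.
Round 3 — no new adoptions; cascade stops.

Ben, Dee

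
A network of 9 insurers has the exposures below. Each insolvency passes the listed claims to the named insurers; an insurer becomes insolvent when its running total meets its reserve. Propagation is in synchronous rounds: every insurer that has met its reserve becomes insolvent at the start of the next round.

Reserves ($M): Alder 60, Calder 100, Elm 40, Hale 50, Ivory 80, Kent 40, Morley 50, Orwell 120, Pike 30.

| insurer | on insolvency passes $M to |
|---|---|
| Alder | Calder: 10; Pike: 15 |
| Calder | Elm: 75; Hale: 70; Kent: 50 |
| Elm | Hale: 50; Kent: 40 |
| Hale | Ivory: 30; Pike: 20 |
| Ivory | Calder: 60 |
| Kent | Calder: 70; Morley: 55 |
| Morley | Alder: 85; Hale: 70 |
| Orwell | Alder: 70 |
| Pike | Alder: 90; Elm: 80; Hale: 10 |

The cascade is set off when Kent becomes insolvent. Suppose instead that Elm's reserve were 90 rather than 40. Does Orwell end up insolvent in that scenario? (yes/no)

no

With Elm's reserve at 90:
Round 1 — Kent becomes insolvent (initial).
  Calder: +70 → 70 < 100
  Morley: +55 → 55 ≥ 50
Round 2 — Morley becomes insolvent.
  Alder: +85 → 85 ≥ 60
  Hale: +70 → 70 ≥ 50
Round 3 — Alder, Hale become insolvent.
  Calder: +10 → 80 < 100
  Ivory: +30 → 30 < 80
  Pike: +15+20 → 35 ≥ 30
Round 4 — Pike becomes insolvent.
  Elm: +80 → 80 < 90
No further insolvencies.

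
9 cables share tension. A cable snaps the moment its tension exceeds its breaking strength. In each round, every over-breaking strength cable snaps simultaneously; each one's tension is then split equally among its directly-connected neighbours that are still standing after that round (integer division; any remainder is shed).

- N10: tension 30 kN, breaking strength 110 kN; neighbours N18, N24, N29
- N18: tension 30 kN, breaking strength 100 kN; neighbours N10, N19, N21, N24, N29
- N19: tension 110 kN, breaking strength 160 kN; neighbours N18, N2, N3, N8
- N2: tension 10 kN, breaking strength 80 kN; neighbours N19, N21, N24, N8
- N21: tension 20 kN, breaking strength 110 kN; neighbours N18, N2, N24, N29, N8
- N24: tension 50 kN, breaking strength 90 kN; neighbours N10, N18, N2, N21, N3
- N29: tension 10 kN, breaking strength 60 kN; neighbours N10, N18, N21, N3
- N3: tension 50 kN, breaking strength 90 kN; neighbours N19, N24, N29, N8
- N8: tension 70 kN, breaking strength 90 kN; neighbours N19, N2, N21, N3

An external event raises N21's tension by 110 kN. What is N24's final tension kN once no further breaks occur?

76

Round 1 — N21 at 130 > 110. N21 snaps.
  N21 sheds 130 kN to N18, N2, N24, N29, N8: 26 each.
    N18: 30+26 = 56 ≤ 100
    N2: 10+26 = 36 ≤ 80
    N24: 50+26 = 76 ≤ 90
    N29: 10+26 = 36 ≤ 60
    N8: 70+26 = 96 > 90
Round 2 — N8 snaps.
  N8 sheds 96 kN to N19, N2, N3: 32 each.
    N19: 110+32 = 142 ≤ 160
    N2: 36+32 = 68 ≤ 80
    N3: 50+32 = 82 ≤ 90
No further breaks.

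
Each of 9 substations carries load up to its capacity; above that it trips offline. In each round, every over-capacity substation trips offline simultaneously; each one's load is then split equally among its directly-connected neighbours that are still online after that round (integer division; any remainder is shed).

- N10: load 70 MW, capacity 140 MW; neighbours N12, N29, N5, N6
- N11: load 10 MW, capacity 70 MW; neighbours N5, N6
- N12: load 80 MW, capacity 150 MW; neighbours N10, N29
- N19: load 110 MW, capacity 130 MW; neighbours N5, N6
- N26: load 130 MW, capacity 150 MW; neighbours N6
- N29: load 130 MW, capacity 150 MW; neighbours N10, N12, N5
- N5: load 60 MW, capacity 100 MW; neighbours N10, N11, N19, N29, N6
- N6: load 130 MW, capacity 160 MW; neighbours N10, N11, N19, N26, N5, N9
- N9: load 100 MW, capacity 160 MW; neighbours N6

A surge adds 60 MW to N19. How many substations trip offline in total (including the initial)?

8

Round 1 — N19 at 170 > 130. N19 trips offline.
  N19 sheds 170 MW to N5, N6: 85 each.
    N5: 60+85 = 145 > 100
    N6: 130+85 = 215 > 160
Round 2 — N5, N6 trip offline.
  N5 sheds 145 MW to N10, N11, N29: 48 each (1 lost).
    N10: 70+48 = 118 ≤ 140
    N11: 10+48 = 58 ≤ 70
    N29: 130+48 = 178 > 150
  N6 sheds 215 MW to N10, N11, N26, N9: 53 each (3 lost).
    N10: 118+53 = 171 > 140
    N11: 58+53 = 111 > 70
    N26: 130+53 = 183 > 150
    N9: 100+53 = 153 ≤ 160
Round 3 — N10, N11, N26, N29 trip offline.
  N10 sheds 171 MW to N12: 171 each.
    N12: 80+171 = 251 > 150
  N11 sheds 111 MW: no online neighbours, lost.
  N26 sheds 183 MW: no online neighbours, lost.
  N29 sheds 178 MW to N12: 178 each.
    N12: 251+178 = 429 > 150
Round 4 — N12 trips offline.
  N12 sheds 429 MW: no online neighbours, lost.
No further trips.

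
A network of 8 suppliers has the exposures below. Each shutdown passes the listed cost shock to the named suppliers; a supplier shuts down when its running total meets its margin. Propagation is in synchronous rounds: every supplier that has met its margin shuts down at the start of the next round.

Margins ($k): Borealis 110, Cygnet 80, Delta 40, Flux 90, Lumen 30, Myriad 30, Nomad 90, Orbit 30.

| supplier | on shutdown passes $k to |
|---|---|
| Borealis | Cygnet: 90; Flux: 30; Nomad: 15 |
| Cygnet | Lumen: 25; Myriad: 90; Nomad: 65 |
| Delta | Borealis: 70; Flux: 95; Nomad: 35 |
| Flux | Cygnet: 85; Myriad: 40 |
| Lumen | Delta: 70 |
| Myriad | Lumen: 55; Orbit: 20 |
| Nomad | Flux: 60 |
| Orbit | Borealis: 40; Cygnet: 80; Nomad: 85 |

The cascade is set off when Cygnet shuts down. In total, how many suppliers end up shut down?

Round 1 — Cygnet shuts down (initial).
  Lumen: +25 → 25 < 30
  Myriad: +90 → 90 ≥ 30
  Nomad: +65 → 65 < 90
Round 2 — Myriad shuts down.
  Lumen: +55 → 80 ≥ 30
  Orbit: +20 → 20 < 30
Round 3 — Lumen shuts down.
  Delta: +70 → 70 ≥ 40
Round 4 — Delta shuts down.
  Borealis: +70 → 70 < 110
  Flux: +95 → 95 ≥ 90
  Nomad: +35 → 100 ≥ 90
Round 5 — Flux, Nomad shut down.
No further shutdowns.

6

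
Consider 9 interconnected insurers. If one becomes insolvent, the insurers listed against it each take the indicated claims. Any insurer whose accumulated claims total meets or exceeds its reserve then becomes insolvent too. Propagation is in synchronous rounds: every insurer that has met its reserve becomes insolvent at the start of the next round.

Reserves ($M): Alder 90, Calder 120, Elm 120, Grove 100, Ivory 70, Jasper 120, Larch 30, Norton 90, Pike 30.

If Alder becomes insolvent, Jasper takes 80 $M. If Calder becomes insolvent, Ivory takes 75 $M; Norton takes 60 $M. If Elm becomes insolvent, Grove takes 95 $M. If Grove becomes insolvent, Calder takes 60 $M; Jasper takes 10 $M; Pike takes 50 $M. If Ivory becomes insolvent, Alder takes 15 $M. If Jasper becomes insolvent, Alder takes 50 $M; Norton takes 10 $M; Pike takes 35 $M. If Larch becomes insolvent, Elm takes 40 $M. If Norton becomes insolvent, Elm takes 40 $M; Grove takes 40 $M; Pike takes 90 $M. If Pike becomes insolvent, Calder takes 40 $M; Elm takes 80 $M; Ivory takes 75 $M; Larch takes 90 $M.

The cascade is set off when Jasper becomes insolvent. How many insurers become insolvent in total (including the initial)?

5

Round 1 — Jasper becomes insolvent (initial).
  Alder: +50 → 50 < 90
  Norton: +10 → 10 < 90
  Pike: +35 → 35 ≥ 30
Round 2 — Pike becomes insolvent.
  Calder: +40 → 40 < 120
  Elm: +80 → 80 < 120
  Ivory: +75 → 75 ≥ 70
  Larch: +90 → 90 ≥ 30
Round 3 — Ivory, Larch become insolvent.
  Alder: +15 → 65 < 90
  Elm: +40 → 120 ≥ 120
Round 4 — Elm becomes insolvent.
  Grove: +95 → 95 < 100
No further insolvencies.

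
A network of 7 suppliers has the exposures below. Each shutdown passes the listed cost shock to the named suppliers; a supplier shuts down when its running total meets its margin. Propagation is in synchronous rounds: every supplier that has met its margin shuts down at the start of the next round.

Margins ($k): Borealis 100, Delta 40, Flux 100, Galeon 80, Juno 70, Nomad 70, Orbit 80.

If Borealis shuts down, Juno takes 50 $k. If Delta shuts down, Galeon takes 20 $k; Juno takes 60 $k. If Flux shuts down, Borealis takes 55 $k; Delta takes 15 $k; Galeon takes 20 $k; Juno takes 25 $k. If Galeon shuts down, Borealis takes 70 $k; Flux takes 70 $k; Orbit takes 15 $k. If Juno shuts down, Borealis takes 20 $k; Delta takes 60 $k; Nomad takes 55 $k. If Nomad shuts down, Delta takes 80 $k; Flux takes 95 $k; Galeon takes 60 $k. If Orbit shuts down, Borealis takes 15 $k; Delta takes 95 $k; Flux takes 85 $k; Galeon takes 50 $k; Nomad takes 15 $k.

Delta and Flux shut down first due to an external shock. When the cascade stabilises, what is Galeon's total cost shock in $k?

Round 1 — Delta, Flux shut down (initial).
  Borealis: +55 → 55 < 100
  Galeon: +20+20 → 40 < 80
  Juno: +60+25 → 85 ≥ 70
Round 2 — Juno shuts down.
  Borealis: +20 → 75 < 100
  Nomad: +55 → 55 < 70
No further shutdowns.

40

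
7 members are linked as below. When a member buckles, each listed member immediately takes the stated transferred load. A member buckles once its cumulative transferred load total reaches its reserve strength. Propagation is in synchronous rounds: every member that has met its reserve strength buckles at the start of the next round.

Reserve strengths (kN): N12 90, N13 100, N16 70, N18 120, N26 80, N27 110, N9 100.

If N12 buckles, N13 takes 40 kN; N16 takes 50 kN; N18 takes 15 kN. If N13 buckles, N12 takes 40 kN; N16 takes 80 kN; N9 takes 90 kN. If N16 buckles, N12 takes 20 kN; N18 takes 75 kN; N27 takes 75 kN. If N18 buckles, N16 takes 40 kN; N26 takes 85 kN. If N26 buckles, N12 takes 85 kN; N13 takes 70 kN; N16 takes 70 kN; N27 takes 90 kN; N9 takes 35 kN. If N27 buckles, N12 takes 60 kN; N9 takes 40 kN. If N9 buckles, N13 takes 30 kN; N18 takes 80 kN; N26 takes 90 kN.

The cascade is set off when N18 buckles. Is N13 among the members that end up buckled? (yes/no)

yes

Round 1 — N18 buckles (initial).
  N16: +40 → 40 < 70
  N26: +85 → 85 ≥ 80
Round 2 — N26 buckles.
  N12: +85 → 85 < 90
  N13: +70 → 70 < 100
  N16: +70 → 110 ≥ 70
  N27: +90 → 90 < 110
  N9: +35 → 35 < 100
Round 3 — N16 buckles.
  N12: +20 → 105 ≥ 90
  N27: +75 → 165 ≥ 110
Round 4 — N12, N27 buckle.
  N13: +40 → 110 ≥ 100
  N9: +40 → 75 < 100
Round 5 — N13 buckles.
  N9: +90 → 165 ≥ 100
Round 6 — N9 buckles.
No further bucklings.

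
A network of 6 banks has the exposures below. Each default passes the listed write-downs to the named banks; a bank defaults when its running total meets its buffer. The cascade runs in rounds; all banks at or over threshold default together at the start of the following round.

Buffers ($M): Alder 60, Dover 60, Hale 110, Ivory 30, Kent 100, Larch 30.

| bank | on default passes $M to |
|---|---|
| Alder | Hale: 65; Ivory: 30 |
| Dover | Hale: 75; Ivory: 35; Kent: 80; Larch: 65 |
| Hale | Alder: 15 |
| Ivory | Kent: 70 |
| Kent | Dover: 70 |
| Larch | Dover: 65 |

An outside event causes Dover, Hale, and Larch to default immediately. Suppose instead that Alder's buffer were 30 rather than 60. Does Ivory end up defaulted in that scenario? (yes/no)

yes

With Alder's buffer at 30:
Round 1 — Dover, Hale, Larch default (initial).
  Alder: +15 → 15 < 30
  Ivory: +35 → 35 ≥ 30
  Kent: +80 → 80 < 100
Round 2 — Ivory defaults.
  Kent: +70 → 150 ≥ 100
Round 3 — Kent defaults.
No further defaults.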